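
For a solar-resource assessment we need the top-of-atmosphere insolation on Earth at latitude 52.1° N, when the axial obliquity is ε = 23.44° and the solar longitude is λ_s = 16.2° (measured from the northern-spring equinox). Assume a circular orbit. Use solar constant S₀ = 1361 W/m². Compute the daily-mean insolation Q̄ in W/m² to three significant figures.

Q̄ ≈ 327 W/m²

Solar declination: sin δ = sin ε · sin λ_s = sin 23.44° × sin 16.2° = 0.11098, so δ = +6.372°.
cos H₀ = −tan(+52.1°) tan(+6.372°) = -0.1434, H₀ = 1.7147 rad.
Bracket: H₀ sin φ sin δ + cos φ cos δ sin H₀ = 1.7147×0.78908×0.11098 + 0.61429×0.99382×0.98966 = 0.150160 + 0.604181 = 0.754341.
Q̄ = (S₀/π) × [bracket] = (1361/π) × 0.754341 = 326.8 W/m².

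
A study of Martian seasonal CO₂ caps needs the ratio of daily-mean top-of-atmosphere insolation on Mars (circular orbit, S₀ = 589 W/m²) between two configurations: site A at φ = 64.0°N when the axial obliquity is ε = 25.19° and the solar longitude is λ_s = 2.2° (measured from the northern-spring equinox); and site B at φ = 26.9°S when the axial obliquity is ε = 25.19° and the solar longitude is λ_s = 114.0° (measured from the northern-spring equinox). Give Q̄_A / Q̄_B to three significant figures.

— Configuration A (φ=+64.0°):
Solar declination: sin δ = sin ε · sin λ_s = sin 25.19° × sin 2.2° = 0.01634, so δ = +0.936°.
cos H₀ = −tan(+64.0°) tan(+0.936°) = -0.0335, H₀ = 1.6043 rad.
Bracket: H₀ sin φ sin δ + cos φ cos δ sin H₀ = 1.6043×0.89879×0.01634 + 0.43837×0.99987×0.99944 = 0.023561 + 0.438068 = 0.461629.
Q̄ = (S₀/π) × [bracket] = (589/π) × 0.461629 = 86.548 W/m².
— Configuration B (φ=-26.9°):
Solar declination: sin δ = sin ε · sin λ_s = sin 25.19° × sin 114.0° = 0.38882, so δ = +22.881°.
cos H₀ = −tan(-26.9°) tan(+22.881°) = 0.2141, H₀ = 1.3550 rad.
Bracket: H₀ sin φ sin δ + cos φ cos δ sin H₀ = 1.3550×-0.45243×0.38882 + 0.89180×0.92131×0.97681 = -0.238363 + 0.802571 = 0.564208.
Q̄ = (S₀/π) × [bracket] = (589/π) × 0.564208 = 105.78 W/m².
Ratio Q̄_A / Q̄_B = 86.548 / 105.78 = 0.8182.

Q̄_A / Q̄_B ≈ 0.818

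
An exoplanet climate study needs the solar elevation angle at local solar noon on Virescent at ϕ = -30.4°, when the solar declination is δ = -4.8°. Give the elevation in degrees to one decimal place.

64.4°

At local noon the hour angle is zero, so the zenith angle equals |ϕ − δ| = |-30.4° − (-4.800°)| = 25.600°.
Elevation = 90° − 25.600° = 64.4°.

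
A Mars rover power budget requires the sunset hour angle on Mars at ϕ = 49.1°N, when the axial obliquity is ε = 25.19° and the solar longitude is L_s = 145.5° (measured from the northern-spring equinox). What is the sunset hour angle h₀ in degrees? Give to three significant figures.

Solar declination: sin δ = sin ε · sin L_s = sin 25.19° × sin 145.5° = 0.24107, so δ = +13.950°.
cos h₀ = −tan ϕ · tan δ = −tan(+49.1°) × tan(+13.950°) = -0.2868, so h₀ = 1.8616 rad = 106.66°.

h₀ = 107°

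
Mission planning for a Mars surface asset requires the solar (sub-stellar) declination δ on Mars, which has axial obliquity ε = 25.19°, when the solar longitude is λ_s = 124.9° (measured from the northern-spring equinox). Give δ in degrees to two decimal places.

sin δ = sin ε · sin λ_s = sin 25.19° × sin 124.9° = 0.349074.
δ = arcsin(0.349074) = +20.43°.

δ = +20.43°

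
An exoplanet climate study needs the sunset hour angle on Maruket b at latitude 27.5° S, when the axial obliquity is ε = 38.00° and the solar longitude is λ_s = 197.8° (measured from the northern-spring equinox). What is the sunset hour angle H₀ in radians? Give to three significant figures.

H₀ = 1.67 rad

Solar declination: sin δ = sin ε · sin λ_s = sin 38.00° × sin 197.8° = -0.18820, so δ = -10.848°.
cos H₀ = −tan φ · tan δ = −tan(-27.5°) × tan(-10.848°) = -0.0998, so H₀ = 1.6707 rad = 95.73°.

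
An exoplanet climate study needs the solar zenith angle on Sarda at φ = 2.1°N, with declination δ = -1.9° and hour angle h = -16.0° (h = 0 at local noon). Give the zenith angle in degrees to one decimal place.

θ_z = 16.5°

cos θ_z = sin φ sin δ + cos φ cos δ cos h = -0.001215 + 0.960088 = 0.958873.
θ_z = arccos(0.958873) = 16.5°.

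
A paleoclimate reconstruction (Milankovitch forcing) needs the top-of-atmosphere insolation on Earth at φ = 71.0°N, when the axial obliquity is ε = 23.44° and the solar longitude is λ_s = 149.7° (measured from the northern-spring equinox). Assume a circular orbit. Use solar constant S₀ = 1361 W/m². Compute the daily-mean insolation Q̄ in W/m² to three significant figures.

Solar declination: sin δ = sin ε · sin λ_s = sin 23.44° × sin 149.7° = 0.20070, so δ = +11.578°.
cos H₀ = −tan(+71.0°) tan(+11.578°) = -0.5950, H₀ = 2.2080 rad.
Bracket: H₀ sin φ sin δ + cos φ cos δ sin H₀ = 2.2080×0.94552×0.20070 + 0.32557×0.97965×0.80375 = 0.419003 + 0.256352 = 0.675355.
Q̄ = (S₀/π) × [bracket] = (1361/π) × 0.675355 = 292.6 W/m².

Q̄ ≈ 293 W/m²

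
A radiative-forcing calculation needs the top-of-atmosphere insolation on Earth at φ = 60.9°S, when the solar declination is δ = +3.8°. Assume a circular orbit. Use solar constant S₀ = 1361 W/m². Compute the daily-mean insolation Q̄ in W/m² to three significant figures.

Q̄ ≈ 172 W/m²

cos H₀ = −tan(-60.9°) tan(+3.800°) = 0.1193, H₀ = 1.4512 rad.
Bracket: H₀ sin φ sin δ + cos φ cos δ sin H₀ = 1.4512×-0.87377×0.06627 + 0.48634×0.99780×0.99285 = -0.084031 + 0.481800 = 0.397769.
Q̄ = (S₀/π) × [bracket] = (1361/π) × 0.397769 = 172.3 W/m².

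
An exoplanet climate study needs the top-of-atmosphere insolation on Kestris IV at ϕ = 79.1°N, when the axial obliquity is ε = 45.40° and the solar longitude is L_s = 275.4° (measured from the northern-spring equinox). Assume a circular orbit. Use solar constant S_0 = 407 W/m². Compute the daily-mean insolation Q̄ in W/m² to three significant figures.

Q̄ ≈ 0.00 W/m²

Solar declination: sin δ = sin ε · sin L_s = sin 45.40° × sin 275.4° = -0.70887, so δ = -45.143°.
cos h₀ = −tan(+79.1°) tan(-45.143°) = 5.2189 ≥ 1 ⇒ polar night, h₀ = 0 and Q̄ = 0.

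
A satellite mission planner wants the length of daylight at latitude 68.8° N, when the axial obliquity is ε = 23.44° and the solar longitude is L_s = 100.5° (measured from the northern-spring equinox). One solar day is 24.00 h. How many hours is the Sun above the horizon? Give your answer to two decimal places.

24.00 h

Solar declination: sin δ = sin ε · sin L_s = sin 23.44° × sin 100.5° = 0.39113, so δ = +23.025°.
Sunrise equation: cos h₀ = −tan ϕ · tan δ = -1.0957 ≤ −1, so the Sun never sets (polar day) and h₀ = π.
Daylight = 2h₀/(2π) × 24.00 h = (3.1416/π) × 24.00 = 24.00 h.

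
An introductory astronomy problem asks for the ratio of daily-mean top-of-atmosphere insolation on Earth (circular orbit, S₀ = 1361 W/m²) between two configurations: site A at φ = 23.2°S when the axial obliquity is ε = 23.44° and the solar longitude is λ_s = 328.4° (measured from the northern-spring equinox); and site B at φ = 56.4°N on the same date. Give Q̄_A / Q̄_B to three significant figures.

— Configuration A (φ=-23.2°):
Solar declination: sin δ = sin ε · sin λ_s = sin 23.44° × sin 328.4° = -0.20844, so δ = -12.031°.
cos H₀ = −tan(-23.2°) tan(-12.031°) = -0.0913, H₀ = 1.6623 rad.
Bracket: H₀ sin φ sin δ + cos φ cos δ sin H₀ = 1.6623×-0.39394×-0.20844 + 0.91914×0.97804×0.99582 = 0.136496 + 0.895198 = 1.031694.
Q̄ = (S₀/π) × [bracket] = (1361/π) × 1.031694 = 446.95 W/m².
— Configuration B (φ=+56.4°):
cos H₀ = −tan(+56.4°) tan(-12.031°) = 0.3208, H₀ = 1.2443 rad.
Bracket: H₀ sin φ sin δ + cos φ cos δ sin H₀ = 1.2443×0.83292×-0.20844 + 0.55339×0.97804×0.94716 = -0.216028 + 0.512639 = 0.296611.
Q̄ = (S₀/π) × [bracket] = (1361/π) × 0.296611 = 128.50 W/m².
Ratio Q̄_A / Q̄_B = 446.95 / 128.50 = 3.478.

Q̄_A / Q̄_B ≈ 3.48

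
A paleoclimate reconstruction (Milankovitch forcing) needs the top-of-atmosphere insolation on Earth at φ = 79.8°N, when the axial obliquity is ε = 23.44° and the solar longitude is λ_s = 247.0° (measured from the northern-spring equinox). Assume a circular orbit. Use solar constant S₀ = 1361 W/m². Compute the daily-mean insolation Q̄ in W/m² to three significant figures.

Solar declination: sin δ = sin ε · sin λ_s = sin 23.44° × sin 247.0° = -0.36617, so δ = -21.479°.
cos H₀ = −tan(+79.8°) tan(-21.479°) = 2.1870 ≥ 1 ⇒ polar night, H₀ = 0 and Q̄ = 0.

Q̄ ≈ 0.00 W/m²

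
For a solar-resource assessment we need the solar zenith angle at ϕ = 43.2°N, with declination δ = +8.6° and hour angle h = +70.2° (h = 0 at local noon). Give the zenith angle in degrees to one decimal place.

cos θ_z = sin ϕ sin δ + cos ϕ cos δ cos h = 0.102364 + 0.244153 = 0.346517.
θ_z = arccos(0.346517) = 69.7°.

θ_z = 69.7°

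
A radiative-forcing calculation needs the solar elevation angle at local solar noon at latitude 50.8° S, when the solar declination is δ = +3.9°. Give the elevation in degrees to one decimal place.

At local noon the hour angle is zero, so the zenith angle equals |ϕ − δ| = |-50.8° − (+3.900°)| = 54.700°.
Elevation = 90° − 54.700° = 35.3°.

35.3°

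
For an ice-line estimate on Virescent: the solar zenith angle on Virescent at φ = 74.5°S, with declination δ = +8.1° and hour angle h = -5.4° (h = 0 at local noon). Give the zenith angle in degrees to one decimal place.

cos θ_z = sin φ sin δ + cos φ cos δ cos h = -0.135777 + 0.263398 = 0.127621.
θ_z = arccos(0.127621) = 82.7°.

θ_z = 82.7°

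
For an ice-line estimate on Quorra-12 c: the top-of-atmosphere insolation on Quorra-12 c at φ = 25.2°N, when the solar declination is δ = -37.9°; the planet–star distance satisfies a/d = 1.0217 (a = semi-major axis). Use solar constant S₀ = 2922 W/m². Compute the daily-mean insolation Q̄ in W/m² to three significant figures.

Q̄ ≈ 341 W/m²

cos H₀ = −tan(+25.2°) tan(-37.900°) = 0.3663, H₀ = 1.1957 rad.
Bracket: H₀ sin φ sin δ + cos φ cos δ sin H₀ = 1.1957×0.42578×-0.61429 + 0.90483×0.78908×0.93049 = -0.312738 + 0.664354 = 0.351616.
Inverse-square distance factor (a/d)² = 1.0217² = 1.043871.
Q̄ = (S₀/π) × 1.043871 × [bracket] = (2922/π) × 1.043871 × 0.351616 = 341.4 W/m².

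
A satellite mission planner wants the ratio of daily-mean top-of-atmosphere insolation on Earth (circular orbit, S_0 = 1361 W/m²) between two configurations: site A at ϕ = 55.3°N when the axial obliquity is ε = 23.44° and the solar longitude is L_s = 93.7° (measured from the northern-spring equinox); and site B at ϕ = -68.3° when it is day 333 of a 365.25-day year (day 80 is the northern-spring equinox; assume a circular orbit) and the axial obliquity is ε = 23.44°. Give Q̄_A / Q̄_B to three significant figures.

Q̄_A / Q̄_B ≈ 1.05

— Configuration A (ϕ=+55.3°):
Solar declination: sin δ = sin ε · sin L_s = sin 23.44° × sin 93.7° = 0.39696, so δ = +23.388°.
cos h₀ = −tan(+55.3°) tan(+23.388°) = -0.6246, h₀ = 2.2454 rad.
Bracket: h₀ sin ϕ sin δ + cos ϕ cos δ sin h₀ = 2.2454×0.82214×0.39696 + 0.56928×0.91784×0.78094 = 0.732801 + 0.408047 = 1.140848.
Q̄ = (S_0/π) × [bracket] = (1361/π) × 1.140848 = 494.24 W/m².
— Configuration B (ϕ=-68.3°):
Solar longitude: L_s = 360° × (333 − 80)/365.25 = 249.363°.
sin δ = sin 23.44° × sin 249.363° = -0.37226, so δ = -21.855°.
cos h₀ = −tan(-68.3°) tan(-21.855°) = -1.0079 ≤ −1 ⇒ polar day, h₀ = π.
Bracket: h₀ sin ϕ sin δ + cos ϕ cos δ sin h₀ = 3.1416×-0.92913×-0.37226 + 0.36975×0.92813×0.00000 = 1.086610 + 0.000000 = 1.086610.
Q̄ = (S_0/π) × [bracket] = (1361/π) × 1.086610 = 470.74 W/m².
Ratio Q̄_A / Q̄_B = 494.24 / 470.74 = 1.050.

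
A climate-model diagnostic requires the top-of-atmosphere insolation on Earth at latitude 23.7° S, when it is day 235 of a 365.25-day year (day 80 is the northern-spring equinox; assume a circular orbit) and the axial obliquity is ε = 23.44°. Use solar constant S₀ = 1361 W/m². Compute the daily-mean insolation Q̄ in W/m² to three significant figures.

Solar longitude: λ_s = 360° × (235 − 80)/365.25 = 152.772°.
sin δ = sin 23.44° × sin 152.772° = 0.18200, so δ = +10.486°.
cos H₀ = −tan(-23.7°) tan(+10.486°) = 0.0812, H₀ = 1.4895 rad.
Bracket: H₀ sin φ sin δ + cos φ cos δ sin H₀ = 1.4895×-0.40195×0.18200 + 0.91566×0.98330×0.99669 = -0.108964 + 0.897388 = 0.788424.
Q̄ = (S₀/π) × [bracket] = (1361/π) × 0.788424 = 341.6 W/m².

Q̄ ≈ 342 W/m²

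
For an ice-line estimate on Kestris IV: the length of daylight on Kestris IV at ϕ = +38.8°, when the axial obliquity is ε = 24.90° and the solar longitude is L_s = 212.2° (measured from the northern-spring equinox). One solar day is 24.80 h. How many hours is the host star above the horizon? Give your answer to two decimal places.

10.93 h

Solar declination: sin δ = sin ε · sin L_s = sin 24.90° × sin 212.2° = -0.22436, so δ = -12.965°.
cos h₀ = −tan ϕ · tan δ = −tan(+38.8°) × tan(-12.965°) = 0.1851, so h₀ = 1.3846 rad = 79.33°.
Daylight = 2h₀/(2π) × 24.80 h = (1.3846/π) × 24.80 = 10.93 h.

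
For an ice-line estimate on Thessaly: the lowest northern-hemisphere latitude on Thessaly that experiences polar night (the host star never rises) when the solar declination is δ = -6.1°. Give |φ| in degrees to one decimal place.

|φ| = 83.9°

Polar night requires cos H₀ = −tan φ tan δ ≥ 1, i.e. tan φ tan δ ≤ −1.
The boundary is |tan φ| · |tan δ| = 1, so |φ| = 90° − |δ| = 90° − 6.1° = 83.9° in the northern hemisphere.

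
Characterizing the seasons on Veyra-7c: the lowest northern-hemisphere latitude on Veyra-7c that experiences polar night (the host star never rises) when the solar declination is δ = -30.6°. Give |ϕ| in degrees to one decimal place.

|ϕ| = 59.4°

Polar night requires cos h₀ = −tan ϕ tan δ ≥ 1, i.e. tan ϕ tan δ ≤ −1.
The boundary is |tan ϕ| · |tan δ| = 1, so |ϕ| = 90° − |δ| = 90° − 30.6° = 59.4° in the northern hemisphere.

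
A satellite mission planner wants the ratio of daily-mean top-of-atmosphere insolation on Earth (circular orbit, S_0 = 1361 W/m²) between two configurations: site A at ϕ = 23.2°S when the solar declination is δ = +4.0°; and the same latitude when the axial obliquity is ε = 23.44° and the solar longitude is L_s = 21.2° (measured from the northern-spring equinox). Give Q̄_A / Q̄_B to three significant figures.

— Configuration A (ϕ=-23.2°):
cos h₀ = −tan(-23.2°) tan(+4.000°) = 0.0300, h₀ = 1.5408 rad.
Bracket: h₀ sin ϕ sin δ + cos ϕ cos δ sin h₀ = 1.5408×-0.39394×0.06976 + 0.91914×0.99756×0.99955 = -0.042343 + 0.916485 = 0.874142.
Q̄ = (S_0/π) × [bracket] = (1361/π) × 0.874142 = 378.70 W/m².
— Configuration B (ϕ=-23.2°):
Solar declination: sin δ = sin ε · sin L_s = sin 23.44° × sin 21.2° = 0.14385, so δ = +8.271°.
cos h₀ = −tan(-23.2°) tan(+8.271°) = 0.0623, h₀ = 1.5085 rad.
Bracket: h₀ sin ϕ sin δ + cos ϕ cos δ sin h₀ = 1.5085×-0.39394×0.14385 + 0.91914×0.98960×0.99806 = -0.085484 + 0.907816 = 0.822332.
Q̄ = (S_0/π) × [bracket] = (1361/π) × 0.822332 = 356.25 W/m².
Ratio Q̄_A / Q̄_B = 378.70 / 356.25 = 1.063.

Q̄_A / Q̄_B ≈ 1.06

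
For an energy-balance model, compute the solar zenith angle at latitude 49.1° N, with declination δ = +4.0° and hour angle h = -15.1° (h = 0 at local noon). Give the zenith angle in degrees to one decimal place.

cos θ_z = sin ϕ sin δ + cos ϕ cos δ cos h = 0.052726 + 0.630594 = 0.683320.
θ_z = arccos(0.683320) = 46.9°.

θ_z = 46.9°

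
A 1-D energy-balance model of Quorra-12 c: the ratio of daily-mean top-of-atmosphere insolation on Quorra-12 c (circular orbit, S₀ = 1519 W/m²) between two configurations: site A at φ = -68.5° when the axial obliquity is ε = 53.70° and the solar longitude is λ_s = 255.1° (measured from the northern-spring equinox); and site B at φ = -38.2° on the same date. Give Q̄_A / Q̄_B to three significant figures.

Q̄_A / Q̄_B ≈ 1.50

— Configuration A (φ=-68.5°):
Solar declination: sin δ = sin ε · sin λ_s = sin 53.70° × sin 255.1° = -0.77883, so δ = -51.154°.
cos H₀ = −tan(-68.5°) tan(-51.154°) = -3.1522 ≤ −1 ⇒ polar day, H₀ = π.
Bracket: H₀ sin φ sin δ + cos φ cos δ sin H₀ = 3.1416×-0.93042×-0.77883 + 0.36650×0.62724×0.00000 = 2.276526 + 0.000000 = 2.276526.
Q̄ = (S₀/π) × [bracket] = (1519/π) × 2.276526 = 1100.7 W/m².
— Configuration B (φ=-38.2°):
cos H₀ = −tan(-38.2°) tan(-51.154°) = -0.9771, H₀ = 2.9272 rad.
Bracket: H₀ sin φ sin δ + cos φ cos δ sin H₀ = 2.9272×-0.61841×-0.77883 + 0.78586×0.62724×0.21273 = 1.409846 + 0.104859 = 1.514705.
Q̄ = (S₀/π) × [bracket] = (1519/π) × 1.514705 = 732.38 W/m².
Ratio Q̄_A / Q̄_B = 1100.7 / 732.38 = 1.503.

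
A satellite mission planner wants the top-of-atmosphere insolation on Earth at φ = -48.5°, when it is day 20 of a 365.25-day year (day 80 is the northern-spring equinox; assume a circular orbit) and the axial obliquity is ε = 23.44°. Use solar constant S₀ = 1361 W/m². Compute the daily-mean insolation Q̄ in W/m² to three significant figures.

Q̄ ≈ 467 W/m²

Solar longitude: λ_s = 360° × (20 − 80)/365.25 = -59.138°, i.e. -59.138° + 360° = 300.862°.
sin δ = sin 23.44° × sin 300.862° = -0.34146, so δ = -19.966°.
cos H₀ = −tan(-48.5°) tan(-19.966°) = -0.4106, H₀ = 1.9939 rad.
Bracket: H₀ sin φ sin δ + cos φ cos δ sin H₀ = 1.9939×-0.74896×-0.34146 + 0.66262×0.93990×0.91180 = 0.509920 + 0.567866 = 1.077786.
Q̄ = (S₀/π) × [bracket] = (1361/π) × 1.077786 = 466.9 W/m².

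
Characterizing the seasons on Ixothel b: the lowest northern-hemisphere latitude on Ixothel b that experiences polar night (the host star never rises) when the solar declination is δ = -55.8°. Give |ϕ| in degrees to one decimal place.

Polar night requires cos h₀ = −tan ϕ tan δ ≥ 1, i.e. tan ϕ tan δ ≤ −1.
The boundary is |tan ϕ| · |tan δ| = 1, so |ϕ| = 90° − |δ| = 90° − 55.8° = 34.2° in the northern hemisphere.

|ϕ| = 34.2°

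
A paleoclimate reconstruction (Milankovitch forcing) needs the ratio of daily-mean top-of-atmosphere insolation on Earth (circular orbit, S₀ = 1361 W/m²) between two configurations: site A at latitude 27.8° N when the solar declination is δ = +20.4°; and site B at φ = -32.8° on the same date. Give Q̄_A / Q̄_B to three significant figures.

Q̄_A / Q̄_B ≈ 2.14

— Configuration A (φ=+27.8°):
cos H₀ = −tan(+27.8°) tan(+20.400°) = -0.1961, H₀ = 1.7682 rad.
Bracket: H₀ sin φ sin δ + cos φ cos δ sin H₀ = 1.7682×0.46639×0.34857 + 0.88458×0.93728×0.98059 = 0.287456 + 0.813006 = 1.100462.
Q̄ = (S₀/π) × [bracket] = (1361/π) × 1.100462 = 476.74 W/m².
— Configuration B (φ=-32.8°):
cos H₀ = −tan(-32.8°) tan(+20.400°) = 0.2397, H₀ = 1.3288 rad.
Bracket: H₀ sin φ sin δ + cos φ cos δ sin H₀ = 1.3288×-0.54171×0.34857 + 0.84057×0.93728×0.97085 = -0.250909 + 0.764884 = 0.513975.
Q̄ = (S₀/π) × [bracket] = (1361/π) × 0.513975 = 222.66 W/m².
Ratio Q̄_A / Q̄_B = 476.74 / 222.66 = 2.141.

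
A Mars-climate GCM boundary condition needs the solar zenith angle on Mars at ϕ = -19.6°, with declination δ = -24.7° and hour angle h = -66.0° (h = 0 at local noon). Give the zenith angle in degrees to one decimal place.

θ_z = 60.8°

cos θ_z = sin ϕ sin δ + cos ϕ cos δ cos h = 0.140174 + 0.348112 = 0.488286.
θ_z = arccos(0.488286) = 60.8°.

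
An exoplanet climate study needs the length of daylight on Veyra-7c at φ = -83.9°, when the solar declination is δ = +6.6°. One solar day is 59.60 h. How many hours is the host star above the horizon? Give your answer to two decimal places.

0.00 h

cos H₀ = −tan φ · tan δ = 1.0827 ≥ 1, so the host star never rises (polar night) and H₀ = 0.
Daylight = 2H₀/(2π) × 59.60 h = (0.0000/π) × 59.60 = 0.00 h.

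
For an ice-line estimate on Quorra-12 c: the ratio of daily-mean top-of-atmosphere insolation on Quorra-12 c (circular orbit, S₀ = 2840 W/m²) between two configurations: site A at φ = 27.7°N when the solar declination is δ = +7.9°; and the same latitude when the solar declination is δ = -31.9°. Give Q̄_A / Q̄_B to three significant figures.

Q̄_A / Q̄_B ≈ 2.41

— Configuration A (φ=+27.7°):
cos H₀ = −tan(+27.7°) tan(+7.900°) = -0.0729, H₀ = 1.6437 rad.
Bracket: H₀ sin φ sin δ + cos φ cos δ sin H₀ = 1.6437×0.46484×0.13744 + 0.88539×0.99051×0.99734 = 0.105012 + 0.874655 = 0.979667.
Q̄ = (S₀/π) × [bracket] = (2840/π) × 0.979667 = 885.62 W/m².
— Configuration B (φ=+27.7°):
cos H₀ = −tan(+27.7°) tan(-31.900°) = 0.3268, H₀ = 1.2379 rad.
Bracket: H₀ sin φ sin δ + cos φ cos δ sin H₀ = 1.2379×0.46484×-0.52844 + 0.88539×0.84897×0.94510 = -0.304078 + 0.710403 = 0.406325.
Q̄ = (S₀/π) × [bracket] = (2840/π) × 0.406325 = 367.32 W/m².
Ratio Q̄_A / Q̄_B = 885.62 / 367.32 = 2.411.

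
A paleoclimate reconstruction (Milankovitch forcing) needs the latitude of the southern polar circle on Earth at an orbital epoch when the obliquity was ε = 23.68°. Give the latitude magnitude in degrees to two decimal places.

66.32°

The polar circle is the lowest latitude that experiences at least one full rotation of continuous darkness at the northern-summer solstice; it lies at |ϕ| = 90° − ε = 90° − 23.68° = 66.32°.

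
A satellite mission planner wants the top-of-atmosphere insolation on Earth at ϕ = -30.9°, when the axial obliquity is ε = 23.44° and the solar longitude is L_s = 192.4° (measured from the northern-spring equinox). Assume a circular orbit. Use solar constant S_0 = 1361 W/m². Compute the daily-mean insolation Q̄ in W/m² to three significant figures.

Solar declination: sin δ = sin ε · sin L_s = sin 23.44° × sin 192.4° = -0.08542, so δ = -4.900°.
cos h₀ = −tan(-30.9°) tan(-4.900°) = -0.0513, h₀ = 1.6221 rad.
Bracket: h₀ sin ϕ sin δ + cos ϕ cos δ sin h₀ = 1.6221×-0.51354×-0.08542 + 0.85806×0.99635×0.99868 = 0.071156 + 0.853800 = 0.924956.
Q̄ = (S_0/π) × [bracket] = (1361/π) × 0.924956 = 400.7 W/m².

Q̄ ≈ 401 W/m²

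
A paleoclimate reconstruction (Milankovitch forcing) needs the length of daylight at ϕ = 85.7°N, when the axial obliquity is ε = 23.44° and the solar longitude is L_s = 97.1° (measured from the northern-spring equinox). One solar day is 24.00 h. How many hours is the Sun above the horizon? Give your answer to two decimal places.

Solar declination: sin δ = sin ε · sin L_s = sin 23.44° × sin 97.1° = 0.39474, so δ = +23.250°.
Sunrise equation: cos h₀ = −tan ϕ · tan δ = -5.7139 ≤ −1, so the Sun never sets (polar day) and h₀ = π.
Daylight = 2h₀/(2π) × 24.00 h = (3.1416/π) × 24.00 = 24.00 h.

24.00 h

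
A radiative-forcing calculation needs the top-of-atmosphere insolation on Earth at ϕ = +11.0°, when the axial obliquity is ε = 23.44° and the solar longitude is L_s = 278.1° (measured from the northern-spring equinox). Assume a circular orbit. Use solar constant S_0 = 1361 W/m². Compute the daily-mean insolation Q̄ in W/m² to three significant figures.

Solar declination: sin δ = sin ε · sin L_s = sin 23.44° × sin 278.1° = -0.39382, so δ = -23.192°.
cos h₀ = −tan(+11.0°) tan(-23.192°) = 0.0833, h₀ = 1.4874 rad.
Bracket: h₀ sin ϕ sin δ + cos ϕ cos δ sin h₀ = 1.4874×0.19081×-0.39382 + 0.98163×0.91919×0.99653 = -0.111770 + 0.899173 = 0.787403.
Q̄ = (S_0/π) × [bracket] = (1361/π) × 0.787403 = 341.1 W/m².

Q̄ ≈ 341 W/m²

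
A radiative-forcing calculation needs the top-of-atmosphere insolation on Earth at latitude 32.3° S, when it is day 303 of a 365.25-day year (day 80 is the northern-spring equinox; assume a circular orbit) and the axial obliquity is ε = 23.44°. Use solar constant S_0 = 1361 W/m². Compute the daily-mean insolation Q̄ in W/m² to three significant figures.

Q̄ ≈ 452 W/m²

Solar longitude: L_s = 360° × (303 − 80)/365.25 = 219.795°.
sin δ = sin 23.44° × sin 219.795° = -0.25460, so δ = -14.750°.
cos h₀ = −tan(-32.3°) tan(-14.750°) = -0.1664, h₀ = 1.7380 rad.
Bracket: h₀ sin ϕ sin δ + cos ϕ cos δ sin h₀ = 1.7380×-0.53435×-0.25460 + 0.84526×0.96705×0.98605 = 0.236447 + 0.806006 = 1.042453.
Q̄ = (S_0/π) × [bracket] = (1361/π) × 1.042453 = 451.6 W/m².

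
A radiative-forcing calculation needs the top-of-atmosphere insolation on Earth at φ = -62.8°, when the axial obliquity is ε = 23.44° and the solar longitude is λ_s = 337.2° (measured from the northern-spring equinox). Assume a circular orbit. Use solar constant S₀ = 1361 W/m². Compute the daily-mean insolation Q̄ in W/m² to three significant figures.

Solar declination: sin δ = sin ε · sin λ_s = sin 23.44° × sin 337.2° = -0.15415, so δ = -8.867°.
cos H₀ = −tan(-62.8°) tan(-8.867°) = -0.3036, H₀ = 1.8792 rad.
Bracket: H₀ sin φ sin δ + cos φ cos δ sin H₀ = 1.8792×-0.88942×-0.15415 + 0.45710×0.98805×0.95281 = 0.257646 + 0.430325 = 0.687971.
Q̄ = (S₀/π) × [bracket] = (1361/π) × 0.687971 = 298.0 W/m².

Q̄ ≈ 298 W/m²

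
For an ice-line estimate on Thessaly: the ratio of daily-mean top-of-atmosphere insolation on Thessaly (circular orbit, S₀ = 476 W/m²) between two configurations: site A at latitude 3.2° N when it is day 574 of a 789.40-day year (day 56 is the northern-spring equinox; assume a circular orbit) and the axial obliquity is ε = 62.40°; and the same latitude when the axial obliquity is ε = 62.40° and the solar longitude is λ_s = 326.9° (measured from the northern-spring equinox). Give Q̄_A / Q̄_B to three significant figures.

— Configuration A (φ=+3.2°):
Solar longitude: λ_s = 360° × (574 − 56)/789.40 = 236.230°.
sin δ = sin 62.40° × sin 236.230° = -0.73668, so δ = -47.449°.
cos H₀ = −tan(+3.2°) tan(-47.449°) = 0.0609, H₀ = 1.5099 rad.
Bracket: H₀ sin φ sin δ + cos φ cos δ sin H₀ = 1.5099×0.05582×-0.73668 + 0.99844×0.67624×0.99814 = -0.062089 + 0.673929 = 0.611840.
Q̄ = (S₀/π) × [bracket] = (476/π) × 0.611840 = 92.703 W/m².
— Configuration B (φ=+3.2°):
Solar declination: sin δ = sin ε · sin λ_s = sin 62.40° × sin 326.9° = -0.48396, so δ = -28.944°.
cos H₀ = −tan(+3.2°) tan(-28.944°) = 0.0309, H₀ = 1.5399 rad.
Bracket: H₀ sin φ sin δ + cos φ cos δ sin H₀ = 1.5399×0.05582×-0.48396 + 0.99844×0.87509×0.99952 = -0.041600 + 0.873305 = 0.831705.
Q̄ = (S₀/π) × [bracket] = (476/π) × 0.831705 = 126.02 W/m².
Ratio Q̄_A / Q̄_B = 92.703 / 126.02 = 0.7356.

Q̄_A / Q̄_B ≈ 0.736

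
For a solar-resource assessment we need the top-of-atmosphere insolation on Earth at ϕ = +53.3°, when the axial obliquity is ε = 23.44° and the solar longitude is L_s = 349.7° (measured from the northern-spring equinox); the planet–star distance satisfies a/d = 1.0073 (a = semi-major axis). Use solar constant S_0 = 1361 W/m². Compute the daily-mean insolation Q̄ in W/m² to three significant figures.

Solar declination: sin δ = sin ε · sin L_s = sin 23.44° × sin 349.7° = -0.07113, so δ = -4.079°.
cos h₀ = −tan(+53.3°) tan(-4.079°) = 0.0957, h₀ = 1.4750 rad.
Bracket: h₀ sin ϕ sin δ + cos ϕ cos δ sin h₀ = 1.4750×0.80178×-0.07113 + 0.59763×0.99747×0.99541 = -0.084120 + 0.593382 = 0.509262.
Inverse-square distance factor (a/d)² = 1.0073² = 1.014653.
Q̄ = (S_0/π) × 1.014653 × [bracket] = (1361/π) × 1.014653 × 0.509262 = 223.9 W/m².

Q̄ ≈ 224 W/m²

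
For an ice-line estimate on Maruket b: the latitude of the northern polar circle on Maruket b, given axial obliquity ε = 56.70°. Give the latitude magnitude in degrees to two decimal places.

33.30°

The polar circle is the lowest latitude that experiences at least one full rotation of continuous daylight at the northern-summer solstice; it lies at |ϕ| = 90° − ε = 90° − 56.70° = 33.30°.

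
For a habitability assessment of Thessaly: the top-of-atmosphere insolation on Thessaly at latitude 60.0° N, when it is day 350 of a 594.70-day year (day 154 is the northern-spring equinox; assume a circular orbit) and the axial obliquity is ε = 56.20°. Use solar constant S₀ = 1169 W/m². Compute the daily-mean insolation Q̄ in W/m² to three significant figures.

Q̄ ≈ 738 W/m²

Solar longitude: λ_s = 360° × (350 − 154)/594.70 = 118.648°.
sin δ = sin 56.20° × sin 118.648° = 0.72926, so δ = +46.824°.
cos H₀ = −tan(+60.0°) tan(+46.824°) = -1.8460 ≤ −1 ⇒ polar day, H₀ = π.
Bracket: H₀ sin φ sin δ + cos φ cos δ sin H₀ = 3.1416×0.86603×0.72926 + 0.50000×0.68424×0.00000 = 1.984112 + 0.000000 = 1.984112.
Q̄ = (S₀/π) × [bracket] = (1169/π) × 1.984112 = 738.3 W/m².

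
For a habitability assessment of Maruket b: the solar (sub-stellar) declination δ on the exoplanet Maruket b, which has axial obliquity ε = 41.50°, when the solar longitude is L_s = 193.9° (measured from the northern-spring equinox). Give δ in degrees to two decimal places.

δ = -9.16°

sin δ = sin ε · sin L_s = sin 41.50° × sin 193.9° = -0.159180.
δ = arcsin(-0.159180) = -9.16°.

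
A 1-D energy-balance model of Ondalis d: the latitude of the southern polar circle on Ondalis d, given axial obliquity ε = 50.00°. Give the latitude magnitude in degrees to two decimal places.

The polar circle is the lowest latitude that experiences at least one full rotation of continuous darkness at the northern-summer solstice; it lies at |φ| = 90° − ε = 90° − 50.00° = 40.00°.

40.00°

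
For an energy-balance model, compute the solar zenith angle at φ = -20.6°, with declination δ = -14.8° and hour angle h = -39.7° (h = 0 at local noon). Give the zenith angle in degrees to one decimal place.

θ_z = 38.2°

cos θ_z = sin φ sin δ + cos φ cos δ cos h = 0.089876 + 0.696310 = 0.786186.
θ_z = arccos(0.786186) = 38.2°.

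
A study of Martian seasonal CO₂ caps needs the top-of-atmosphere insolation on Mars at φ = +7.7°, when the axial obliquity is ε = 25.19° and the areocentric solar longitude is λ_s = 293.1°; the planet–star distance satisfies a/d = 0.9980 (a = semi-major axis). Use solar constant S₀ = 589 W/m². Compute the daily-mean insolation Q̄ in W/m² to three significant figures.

Q̄ ≈ 155 W/m²

sin δ = sin 25.19° × sin 293.1° = -0.39150, so δ = -23.048°.
cos H₀ = −tan(+7.7°) tan(-23.048°) = 0.0575, H₀ = 1.5132 rad.
Bracket: H₀ sin φ sin δ + cos φ cos δ sin H₀ = 1.5132×0.13399×-0.39150 + 0.99098×0.92018×0.99834 = -0.079378 + 0.910366 = 0.830988.
Inverse-square distance factor (a/d)² = 0.9980² = 0.996004.
Q̄ = (S₀/π) × 0.996004 × [bracket] = (589/π) × 0.996004 × 0.830988 = 155.2 W/m².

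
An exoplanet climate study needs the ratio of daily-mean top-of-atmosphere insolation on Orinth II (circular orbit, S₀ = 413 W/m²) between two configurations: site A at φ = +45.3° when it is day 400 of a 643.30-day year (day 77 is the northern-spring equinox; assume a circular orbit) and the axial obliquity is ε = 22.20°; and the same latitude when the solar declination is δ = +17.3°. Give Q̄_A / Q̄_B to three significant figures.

— Configuration A (φ=+45.3°):
Solar longitude: λ_s = 360° × (400 − 77)/643.30 = 180.755°.
sin δ = sin 22.20° × sin 180.755° = -0.00498, so δ = -0.285°.
cos H₀ = −tan(+45.3°) tan(-0.285°) = 0.0050, H₀ = 1.5658 rad.
Bracket: H₀ sin φ sin δ + cos φ cos δ sin H₀ = 1.5658×0.71080×-0.00498 + 0.70339×0.99999×0.99999 = -0.005543 + 0.703376 = 0.697833.
Q̄ = (S₀/π) × [bracket] = (413/π) × 0.697833 = 91.739 W/m².
— Configuration B (φ=+45.3°):
cos H₀ = −tan(+45.3°) tan(+17.300°) = -0.3147, H₀ = 1.8910 rad.
Bracket: H₀ sin φ sin δ + cos φ cos δ sin H₀ = 1.8910×0.71080×0.29737 + 0.70339×0.95476×0.94918 = 0.399702 + 0.637440 = 1.037142.
Q̄ = (S₀/π) × [bracket] = (413/π) × 1.037142 = 136.34 W/m².
Ratio Q̄_A / Q̄_B = 91.739 / 136.34 = 0.6729.

Q̄_A / Q̄_B ≈ 0.673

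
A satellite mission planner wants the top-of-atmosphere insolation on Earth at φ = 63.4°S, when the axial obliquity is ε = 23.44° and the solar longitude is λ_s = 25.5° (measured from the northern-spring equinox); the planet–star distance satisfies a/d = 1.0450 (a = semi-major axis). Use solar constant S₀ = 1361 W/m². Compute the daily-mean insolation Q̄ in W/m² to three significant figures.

Q̄ ≈ 108 W/m²

Solar declination: sin δ = sin ε · sin λ_s = sin 23.44° × sin 25.5° = 0.17125, so δ = +9.861°.
cos H₀ = −tan(-63.4°) tan(+9.861°) = 0.3471, H₀ = 1.2163 rad.
Bracket: H₀ sin φ sin δ + cos φ cos δ sin H₀ = 1.2163×-0.89415×0.17125 + 0.44776×0.98523×0.93782 = -0.186244 + 0.413716 = 0.227472.
Inverse-square distance factor (a/d)² = 1.0450² = 1.092025.
Q̄ = (S₀/π) × 1.092025 × [bracket] = (1361/π) × 1.092025 × 0.227472 = 107.6 W/m².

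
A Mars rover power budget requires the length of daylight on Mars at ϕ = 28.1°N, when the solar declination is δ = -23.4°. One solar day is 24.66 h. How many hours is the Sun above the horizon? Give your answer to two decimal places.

10.50 h

cos h₀ = −tan ϕ · tan δ = −tan(+28.1°) × tan(-23.400°) = 0.2311, so h₀ = 1.3376 rad = 76.64°.
Daylight = 2h₀/(2π) × 24.66 h = (1.3376/π) × 24.66 = 10.50 h.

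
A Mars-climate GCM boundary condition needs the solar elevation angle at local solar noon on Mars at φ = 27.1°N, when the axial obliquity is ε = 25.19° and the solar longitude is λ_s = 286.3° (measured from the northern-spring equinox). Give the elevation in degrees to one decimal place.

38.8°

Solar declination: sin δ = sin ε · sin λ_s = sin 25.19° × sin 286.3° = -0.40851, so δ = -24.111°.
At local noon the hour angle is zero, so the zenith angle equals |φ − δ| = |+27.1° − (-24.111°)| = 51.211°.
Elevation = 90° − 51.211° = 38.8°.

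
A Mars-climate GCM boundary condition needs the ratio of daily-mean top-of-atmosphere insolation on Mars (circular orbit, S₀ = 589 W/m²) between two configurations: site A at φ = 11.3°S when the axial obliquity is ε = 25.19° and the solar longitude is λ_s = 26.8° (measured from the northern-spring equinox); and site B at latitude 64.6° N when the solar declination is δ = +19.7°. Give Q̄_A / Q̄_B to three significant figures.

— Configuration A (φ=-11.3°):
Solar declination: sin δ = sin ε · sin λ_s = sin 25.19° × sin 26.8° = 0.19190, so δ = +11.064°.
cos H₀ = −tan(-11.3°) tan(+11.064°) = 0.0391, H₀ = 1.5317 rad.
Bracket: H₀ sin φ sin δ + cos φ cos δ sin H₀ = 1.5317×-0.19595×0.19190 + 0.98061×0.98141×0.99924 = -0.057596 + 0.961649 = 0.904053.
Q̄ = (S₀/π) × [bracket] = (589/π) × 0.904053 = 169.50 W/m².
— Configuration B (φ=+64.6°):
cos H₀ = −tan(+64.6°) tan(+19.700°) = -0.7541, H₀ = 2.4250 rad.
Bracket: H₀ sin φ sin δ + cos φ cos δ sin H₀ = 2.4250×0.90334×0.33710 + 0.42894×0.94147×0.65681 = 0.738451 + 0.265242 = 1.003693.
Q̄ = (S₀/π) × [bracket] = (589/π) × 1.003693 = 188.18 W/m².
Ratio Q̄_A / Q̄_B = 169.50 / 188.18 = 0.9007.

Q̄_A / Q̄_B ≈ 0.901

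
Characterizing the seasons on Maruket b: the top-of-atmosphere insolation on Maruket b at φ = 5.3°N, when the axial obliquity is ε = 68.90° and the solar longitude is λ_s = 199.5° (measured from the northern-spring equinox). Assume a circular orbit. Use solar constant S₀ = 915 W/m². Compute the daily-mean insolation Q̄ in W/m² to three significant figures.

Solar declination: sin δ = sin ε · sin λ_s = sin 68.90° × sin 199.5° = -0.31143, so δ = -18.145°.
cos H₀ = −tan(+5.3°) tan(-18.145°) = 0.0304, H₀ = 1.5404 rad.
Bracket: H₀ sin φ sin δ + cos φ cos δ sin H₀ = 1.5404×0.09237×-0.31143 + 0.99572×0.95027×0.99954 = -0.044312 + 0.945768 = 0.901456.
Q̄ = (S₀/π) × [bracket] = (915/π) × 0.901456 = 262.6 W/m².

Q̄ ≈ 263 W/m²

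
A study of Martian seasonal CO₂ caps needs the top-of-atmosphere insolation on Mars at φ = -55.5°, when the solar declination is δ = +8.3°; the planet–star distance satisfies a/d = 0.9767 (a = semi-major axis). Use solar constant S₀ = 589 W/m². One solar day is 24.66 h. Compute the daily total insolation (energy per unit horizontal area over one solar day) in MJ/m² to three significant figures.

6.13 MJ/m²

cos H₀ = −tan(-55.5°) tan(+8.300°) = 0.2123, H₀ = 1.3569 rad.
Bracket: H₀ sin φ sin δ + cos φ cos δ sin H₀ = 1.3569×-0.82413×0.14436 + 0.56641×0.98953×0.97721 = -0.161432 + 0.547706 = 0.386274.
Inverse-square distance factor (a/d)² = 0.9767² = 0.953943.
Q̄ = (S₀/π) × 0.953943 × [bracket] = (589/π) × 0.953943 × 0.386274 = 69.085 W/m².
Daily total = Q̄ × 24.66 h × 3600 s/h = 69.085 × 24.66 × 3600 / 10⁶ = 6.133 MJ/m².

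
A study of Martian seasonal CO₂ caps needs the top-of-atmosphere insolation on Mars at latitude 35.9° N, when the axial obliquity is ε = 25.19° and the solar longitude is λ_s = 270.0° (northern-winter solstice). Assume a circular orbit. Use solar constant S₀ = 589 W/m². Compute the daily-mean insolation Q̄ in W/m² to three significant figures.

Solar declination: sin δ = sin ε · sin λ_s = sin 25.19° × sin 270.0° = -0.42562, so δ = -25.190°.
cos H₀ = −tan(+35.9°) tan(-25.190°) = 0.3405, H₀ = 1.2234 rad.
Bracket: H₀ sin φ sin δ + cos φ cos δ sin H₀ = 1.2234×0.58637×-0.42562 + 0.81004×0.90490×0.94025 = -0.305325 + 0.689208 = 0.383883.
Q̄ = (S₀/π) × [bracket] = (589/π) × 0.383883 = 71.97 W/m².

Q̄ ≈ 72.0 W/m²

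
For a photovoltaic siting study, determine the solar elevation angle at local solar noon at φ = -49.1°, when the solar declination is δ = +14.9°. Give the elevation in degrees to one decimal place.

At local noon the hour angle is zero, so the zenith angle equals |φ − δ| = |-49.1° − (+14.900°)| = 64.000°.
Elevation = 90° − 64.000° = 26.0°.

26.0°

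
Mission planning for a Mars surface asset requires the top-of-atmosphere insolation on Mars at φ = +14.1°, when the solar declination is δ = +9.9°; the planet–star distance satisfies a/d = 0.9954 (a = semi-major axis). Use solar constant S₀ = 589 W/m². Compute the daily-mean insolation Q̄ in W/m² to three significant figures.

Q̄ ≈ 190 W/m²

cos H₀ = −tan(+14.1°) tan(+9.900°) = -0.0438, H₀ = 1.6146 rad.
Bracket: H₀ sin φ sin δ + cos φ cos δ sin H₀ = 1.6146×0.24362×0.17193 + 0.96987×0.98511×0.99904 = 0.067628 + 0.954511 = 1.022139.
Inverse-square distance factor (a/d)² = 0.9954² = 0.990821.
Q̄ = (S₀/π) × 0.990821 × [bracket] = (589/π) × 0.990821 × 1.022139 = 189.9 W/m².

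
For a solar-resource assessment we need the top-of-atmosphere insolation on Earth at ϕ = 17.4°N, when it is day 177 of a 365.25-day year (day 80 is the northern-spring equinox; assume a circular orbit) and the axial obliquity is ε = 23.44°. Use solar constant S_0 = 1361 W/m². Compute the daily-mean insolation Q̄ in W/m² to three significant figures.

Q̄ ≈ 464 W/m²

Solar longitude: L_s = 360° × (177 − 80)/365.25 = 95.606°.
sin δ = sin 23.44° × sin 95.606° = 0.39589, so δ = +23.321°.
cos h₀ = −tan(+17.4°) tan(+23.321°) = -0.1351, h₀ = 1.7063 rad.
Bracket: h₀ sin ϕ sin δ + cos ϕ cos δ sin h₀ = 1.7063×0.29904×0.39589 + 0.95424×0.91830×0.99083 = 0.202004 + 0.868243 = 1.070247.
Q̄ = (S_0/π) × [bracket] = (1361/π) × 1.070247 = 463.7 W/m².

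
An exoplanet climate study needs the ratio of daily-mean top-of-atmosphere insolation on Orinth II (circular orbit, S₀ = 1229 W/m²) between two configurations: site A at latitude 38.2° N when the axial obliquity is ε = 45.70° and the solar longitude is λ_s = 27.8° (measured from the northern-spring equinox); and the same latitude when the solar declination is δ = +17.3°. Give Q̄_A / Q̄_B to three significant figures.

— Configuration A (φ=+38.2°):
Solar declination: sin δ = sin ε · sin λ_s = sin 45.70° × sin 27.8° = 0.33379, so δ = +19.499°.
cos H₀ = −tan(+38.2°) tan(+19.499°) = -0.2786, H₀ = 1.8532 rad.
Bracket: H₀ sin φ sin δ + cos φ cos δ sin H₀ = 1.8532×0.61841×0.33379 + 0.78586×0.94265×0.96039 = 0.382536 + 0.711448 = 1.093984.
Q̄ = (S₀/π) × [bracket] = (1229/π) × 1.093984 = 427.97 W/m².
— Configuration B (φ=+38.2°):
cos H₀ = −tan(+38.2°) tan(+17.300°) = -0.2451, H₀ = 1.8184 rad.
Bracket: H₀ sin φ sin δ + cos φ cos δ sin H₀ = 1.8184×0.61841×0.29737 + 0.78586×0.95476×0.96950 = 0.334398 + 0.727423 = 1.061821.
Q̄ = (S₀/π) × [bracket] = (1229/π) × 1.061821 = 415.39 W/m².
Ratio Q̄_A / Q̄_B = 427.97 / 415.39 = 1.030.

Q̄_A / Q̄_B ≈ 1.03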